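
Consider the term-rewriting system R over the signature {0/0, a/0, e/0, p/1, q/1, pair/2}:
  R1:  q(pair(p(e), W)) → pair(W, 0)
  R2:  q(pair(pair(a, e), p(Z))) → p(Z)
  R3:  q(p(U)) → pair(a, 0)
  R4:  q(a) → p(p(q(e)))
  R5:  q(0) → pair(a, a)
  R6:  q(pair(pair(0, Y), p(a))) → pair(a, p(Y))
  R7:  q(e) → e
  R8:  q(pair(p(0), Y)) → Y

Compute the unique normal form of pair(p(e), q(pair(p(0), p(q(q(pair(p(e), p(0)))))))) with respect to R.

pair(p(e), p(0))

1. pair(p(e), q(pair(p(0), p(q(q(pair(p(e), p(0))))))))  →  pair(p(e), p(q(q(pair(p(e), p(0))))))   [R8 at 2]
2. pair(p(e), p(q(q(pair(p(e), p(0))))))  →  pair(p(e), p(q(pair(p(0), 0))))   [R1 at 2.1.1]
3. pair(p(e), p(q(pair(p(0), 0))))  →  pair(p(e), p(0))   [R8 at 2.1]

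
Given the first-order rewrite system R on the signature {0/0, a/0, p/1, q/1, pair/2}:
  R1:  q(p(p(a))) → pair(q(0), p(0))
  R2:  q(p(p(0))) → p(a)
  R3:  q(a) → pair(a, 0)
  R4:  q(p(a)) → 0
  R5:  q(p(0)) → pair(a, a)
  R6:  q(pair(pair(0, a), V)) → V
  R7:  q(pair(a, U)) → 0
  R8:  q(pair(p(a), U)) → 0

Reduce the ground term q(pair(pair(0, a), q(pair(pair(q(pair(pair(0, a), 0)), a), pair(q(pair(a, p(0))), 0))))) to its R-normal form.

1. q(pair(pair(0, a), q(pair(pair(q(pair(pair(0, a), 0)), a), pair(q(pair(a, p(0))), 0)))))  →  q(pair(pair(q(pair(pair(0, a), 0)), a), pair(q(pair(a, p(0))), 0)))   [R6 at ε]
2. q(pair(pair(q(pair(pair(0, a), 0)), a), pair(q(pair(a, p(0))), 0)))  →  q(pair(pair(0, a), pair(q(pair(a, p(0))), 0)))   [R6 at 1.1.1]
3. q(pair(pair(0, a), pair(q(pair(a, p(0))), 0)))  →  pair(q(pair(a, p(0))), 0)   [R6 at ε]
4. pair(q(pair(a, p(0))), 0)  →  pair(0, 0)   [R7 at 1]

pair(0, 0)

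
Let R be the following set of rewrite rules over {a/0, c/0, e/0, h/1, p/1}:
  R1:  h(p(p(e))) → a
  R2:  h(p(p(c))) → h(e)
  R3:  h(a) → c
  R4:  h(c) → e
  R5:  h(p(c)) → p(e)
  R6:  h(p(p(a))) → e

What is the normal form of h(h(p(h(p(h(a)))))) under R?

1. h(h(p(h(p(h(a))))))  →  h(h(p(h(p(c)))))   [R3 at 1.1.1.1.1]
2. h(h(p(h(p(c)))))  →  h(h(p(p(e))))   [R5 at 1.1.1]
3. h(h(p(p(e))))  →  h(a)   [R1 at 1]
4. h(a)  →  c   [R3 at ε]

c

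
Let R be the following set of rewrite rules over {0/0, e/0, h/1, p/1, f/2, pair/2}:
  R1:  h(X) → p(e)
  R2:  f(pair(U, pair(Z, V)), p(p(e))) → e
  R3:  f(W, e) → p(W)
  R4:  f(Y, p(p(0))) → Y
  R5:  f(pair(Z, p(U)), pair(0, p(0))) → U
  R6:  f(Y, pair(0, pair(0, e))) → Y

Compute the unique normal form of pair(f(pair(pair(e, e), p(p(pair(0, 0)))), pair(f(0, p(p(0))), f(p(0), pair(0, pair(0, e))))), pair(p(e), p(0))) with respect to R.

pair(p(pair(0, 0)), pair(p(e), p(0)))

1. pair(f(pair(pair(e, e), p(p(pair(0, 0)))), pair(f(0, p(p(0))), f(p(0), pair(0, pair(0, e))))), pair(p(e), p(0)))  →  pair(f(pair(pair(e, e), p(p(pair(0, 0)))), pair(0, f(p(0), pair(0, pair(0, e))))), pair(p(e), p(0)))   [R4 at 1.2.1]
2. pair(f(pair(pair(e, e), p(p(pair(0, 0)))), pair(0, f(p(0), pair(0, pair(0, e))))), pair(p(e), p(0)))  →  pair(f(pair(pair(e, e), p(p(pair(0, 0)))), pair(0, p(0))), pair(p(e), p(0)))   [R6 at 1.2.2]
3. pair(f(pair(pair(e, e), p(p(pair(0, 0)))), pair(0, p(0))), pair(p(e), p(0)))  →  pair(p(pair(0, 0)), pair(p(e), p(0)))   [R5 at 1]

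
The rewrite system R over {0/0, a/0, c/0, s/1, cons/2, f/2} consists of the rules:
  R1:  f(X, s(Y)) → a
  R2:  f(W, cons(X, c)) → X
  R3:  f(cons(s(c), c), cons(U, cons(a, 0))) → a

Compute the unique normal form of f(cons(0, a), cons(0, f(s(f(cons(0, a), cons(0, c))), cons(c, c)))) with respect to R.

1. f(cons(0, a), cons(0, f(s(f(cons(0, a), cons(0, c))), cons(c, c))))  →  f(cons(0, a), cons(0, c))   [R2 at 2.2]
2. f(cons(0, a), cons(0, c))  →  0   [R2 at ε]

0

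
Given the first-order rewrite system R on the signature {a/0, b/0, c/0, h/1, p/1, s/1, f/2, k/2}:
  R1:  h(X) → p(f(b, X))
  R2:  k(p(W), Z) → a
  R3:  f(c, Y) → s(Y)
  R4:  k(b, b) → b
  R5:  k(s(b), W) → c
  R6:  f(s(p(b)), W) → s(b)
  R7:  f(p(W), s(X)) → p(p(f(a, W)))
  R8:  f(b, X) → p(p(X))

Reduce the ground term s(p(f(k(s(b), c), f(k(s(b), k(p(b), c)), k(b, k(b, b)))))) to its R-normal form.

s(p(s(s(b))))

1. s(p(f(k(s(b), c), f(k(s(b), k(p(b), c)), k(b, k(b, b))))))  →  s(p(f(c, f(k(s(b), k(p(b), c)), k(b, k(b, b))))))   [R5 at 1.1.1]
2. s(p(f(c, f(k(s(b), k(p(b), c)), k(b, k(b, b))))))  →  s(p(s(f(k(s(b), k(p(b), c)), k(b, k(b, b))))))   [R3 at 1.1]
3. s(p(s(f(k(s(b), k(p(b), c)), k(b, k(b, b))))))  →  s(p(s(f(c, k(b, k(b, b))))))   [R5 at 1.1.1.1]
4. s(p(s(f(c, k(b, k(b, b))))))  →  s(p(s(s(k(b, k(b, b))))))   [R3 at 1.1.1]
5. s(p(s(s(k(b, k(b, b))))))  →  s(p(s(s(k(b, b)))))   [R4 at 1.1.1.1.2]
6. s(p(s(s(k(b, b)))))  →  s(p(s(s(b))))   [R4 at 1.1.1.1]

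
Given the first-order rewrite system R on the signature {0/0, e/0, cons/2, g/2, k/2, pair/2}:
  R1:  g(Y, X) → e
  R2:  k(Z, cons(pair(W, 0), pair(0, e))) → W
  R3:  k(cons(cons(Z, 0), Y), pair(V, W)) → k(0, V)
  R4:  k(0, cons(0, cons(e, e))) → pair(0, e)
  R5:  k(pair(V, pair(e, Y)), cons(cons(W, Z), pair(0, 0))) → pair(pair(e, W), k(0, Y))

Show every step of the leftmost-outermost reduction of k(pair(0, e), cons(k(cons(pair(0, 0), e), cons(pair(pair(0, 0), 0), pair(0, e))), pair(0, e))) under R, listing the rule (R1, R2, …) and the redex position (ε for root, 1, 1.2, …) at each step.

1. k(pair(0, e), cons(k(cons(pair(0, 0), e), cons(pair(pair(0, 0), 0), pair(0, e))), pair(0, e)))  →  k(pair(0, e), cons(pair(0, 0), pair(0, e)))   [R2 at 2.1]
2. k(pair(0, e), cons(pair(0, 0), pair(0, e)))  →  0   [R2 at ε]

0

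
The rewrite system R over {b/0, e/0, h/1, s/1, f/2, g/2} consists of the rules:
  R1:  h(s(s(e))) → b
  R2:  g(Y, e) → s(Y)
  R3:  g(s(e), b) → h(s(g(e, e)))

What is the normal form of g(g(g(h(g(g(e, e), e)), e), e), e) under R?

s(s(s(b)))

1. g(g(g(h(g(g(e, e), e)), e), e), e)  →  s(g(g(h(g(g(e, e), e)), e), e))   [R2 at ε]
2. s(g(g(h(g(g(e, e), e)), e), e))  →  s(s(g(h(g(g(e, e), e)), e)))   [R2 at 1]
3. s(s(g(h(g(g(e, e), e)), e)))  →  s(s(s(h(g(g(e, e), e)))))   [R2 at 1.1]
4. s(s(s(h(g(g(e, e), e)))))  →  s(s(s(h(s(g(e, e))))))   [R2 at 1.1.1.1]
5. s(s(s(h(s(g(e, e))))))  →  s(s(s(h(s(s(e))))))   [R2 at 1.1.1.1.1]
6. s(s(s(h(s(s(e))))))  →  s(s(s(b)))   [R1 at 1.1.1]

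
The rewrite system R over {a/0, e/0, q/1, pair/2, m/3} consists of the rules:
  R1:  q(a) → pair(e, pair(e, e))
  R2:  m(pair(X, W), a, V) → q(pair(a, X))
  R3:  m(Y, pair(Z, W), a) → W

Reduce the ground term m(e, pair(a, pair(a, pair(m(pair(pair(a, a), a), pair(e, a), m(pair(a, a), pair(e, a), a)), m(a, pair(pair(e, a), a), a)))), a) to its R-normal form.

pair(a, pair(a, a))

1. m(e, pair(a, pair(a, pair(m(pair(pair(a, a), a), pair(e, a), m(pair(a, a), pair(e, a), a)), m(a, pair(pair(e, a), a), a)))), a)  →  pair(a, pair(m(pair(pair(a, a), a), pair(e, a), m(pair(a, a), pair(e, a), a)), m(a, pair(pair(e, a), a), a)))   [R3 at ε]
2. pair(a, pair(m(pair(pair(a, a), a), pair(e, a), m(pair(a, a), pair(e, a), a)), m(a, pair(pair(e, a), a), a)))  →  pair(a, pair(m(pair(pair(a, a), a), pair(e, a), a), m(a, pair(pair(e, a), a), a)))   [R3 at 2.1.3]
3. pair(a, pair(m(pair(pair(a, a), a), pair(e, a), a), m(a, pair(pair(e, a), a), a)))  →  pair(a, pair(a, m(a, pair(pair(e, a), a), a)))   [R3 at 2.1]
4. pair(a, pair(a, m(a, pair(pair(e, a), a), a)))  →  pair(a, pair(a, a))   [R3 at 2.2]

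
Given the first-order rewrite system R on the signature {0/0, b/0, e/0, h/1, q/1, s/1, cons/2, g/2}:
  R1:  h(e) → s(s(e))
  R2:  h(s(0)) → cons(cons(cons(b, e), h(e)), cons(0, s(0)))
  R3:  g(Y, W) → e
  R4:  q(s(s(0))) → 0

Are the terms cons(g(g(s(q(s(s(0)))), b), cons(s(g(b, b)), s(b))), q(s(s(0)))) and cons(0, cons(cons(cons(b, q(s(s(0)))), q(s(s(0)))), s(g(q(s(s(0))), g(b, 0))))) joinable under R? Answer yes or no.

no — NF(t₁) = cons(e, 0), NF(t₂) = cons(0, cons(cons(cons(b, 0), 0), s(e)))

Reduce t₁ = cons(g(g(s(q(s(s(0)))), b), cons(s(g(b, b)), s(b))), q(s(s(0)))):
1. cons(g(g(s(q(s(s(0)))), b), cons(s(g(b, b)), s(b))), q(s(s(0))))  →  cons(e, q(s(s(0))))   [R3 at 1]
2. cons(e, q(s(s(0))))  →  cons(e, 0)   [R4 at 2]

Reduce t₂ = cons(0, cons(cons(cons(b, q(s(s(0)))), q(s(s(0)))), s(g(q(s(s(0))), g(b, 0))))):
1. cons(0, cons(cons(cons(b, q(s(s(0)))), q(s(s(0)))), s(g(q(s(s(0))), g(b, 0)))))  →  cons(0, cons(cons(cons(b, 0), q(s(s(0)))), s(g(q(s(s(0))), g(b, 0)))))   [R4 at 2.1.1.2]
2. cons(0, cons(cons(cons(b, 0), q(s(s(0)))), s(g(q(s(s(0))), g(b, 0)))))  →  cons(0, cons(cons(cons(b, 0), 0), s(g(q(s(s(0))), g(b, 0)))))   [R4 at 2.1.2]
3. cons(0, cons(cons(cons(b, 0), 0), s(g(q(s(s(0))), g(b, 0)))))  →  cons(0, cons(cons(cons(b, 0), 0), s(e)))   [R3 at 2.2.1]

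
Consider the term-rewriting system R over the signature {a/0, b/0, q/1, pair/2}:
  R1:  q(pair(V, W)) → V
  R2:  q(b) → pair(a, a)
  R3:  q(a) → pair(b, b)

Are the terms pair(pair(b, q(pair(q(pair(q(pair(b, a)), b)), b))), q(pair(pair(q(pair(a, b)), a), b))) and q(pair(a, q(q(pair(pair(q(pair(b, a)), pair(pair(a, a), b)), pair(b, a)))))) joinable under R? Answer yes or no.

Reduce t₁ = pair(pair(b, q(pair(q(pair(q(pair(b, a)), b)), b))), q(pair(pair(q(pair(a, b)), a), b))):
1. pair(pair(b, q(pair(q(pair(q(pair(b, a)), b)), b))), q(pair(pair(q(pair(a, b)), a), b)))  →  pair(pair(b, q(pair(q(pair(b, a)), b))), q(pair(pair(q(pair(a, b)), a), b)))   [R1 at 1.2]
2. pair(pair(b, q(pair(q(pair(b, a)), b))), q(pair(pair(q(pair(a, b)), a), b)))  →  pair(pair(b, q(pair(b, a))), q(pair(pair(q(pair(a, b)), a), b)))   [R1 at 1.2]
3. pair(pair(b, q(pair(b, a))), q(pair(pair(q(pair(a, b)), a), b)))  →  pair(pair(b, b), q(pair(pair(q(pair(a, b)), a), b)))   [R1 at 1.2]
4. pair(pair(b, b), q(pair(pair(q(pair(a, b)), a), b)))  →  pair(pair(b, b), pair(q(pair(a, b)), a))   [R1 at 2]
5. pair(pair(b, b), pair(q(pair(a, b)), a))  →  pair(pair(b, b), pair(a, a))   [R1 at 2.1]

Reduce t₂ = q(pair(a, q(q(pair(pair(q(pair(b, a)), pair(pair(a, a), b)), pair(b, a)))))):
1. q(pair(a, q(q(pair(pair(q(pair(b, a)), pair(pair(a, a), b)), pair(b, a))))))  →  a   [R1 at ε]

no — NF(t₁) = pair(pair(b, b), pair(a, a)), NF(t₂) = a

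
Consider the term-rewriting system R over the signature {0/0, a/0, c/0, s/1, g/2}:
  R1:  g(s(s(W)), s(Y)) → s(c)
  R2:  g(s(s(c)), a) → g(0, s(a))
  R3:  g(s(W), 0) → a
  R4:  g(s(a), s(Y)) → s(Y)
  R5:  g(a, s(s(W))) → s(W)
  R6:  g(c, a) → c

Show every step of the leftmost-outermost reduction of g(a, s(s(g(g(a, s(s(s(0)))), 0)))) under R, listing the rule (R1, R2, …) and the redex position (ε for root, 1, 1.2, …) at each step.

1. g(a, s(s(g(g(a, s(s(s(0)))), 0))))  →  s(g(g(a, s(s(s(0)))), 0))   [R5 at ε]
2. s(g(g(a, s(s(s(0)))), 0))  →  s(g(s(s(0)), 0))   [R5 at 1.1]
3. s(g(s(s(0)), 0))  →  s(a)   [R3 at 1]

s(a)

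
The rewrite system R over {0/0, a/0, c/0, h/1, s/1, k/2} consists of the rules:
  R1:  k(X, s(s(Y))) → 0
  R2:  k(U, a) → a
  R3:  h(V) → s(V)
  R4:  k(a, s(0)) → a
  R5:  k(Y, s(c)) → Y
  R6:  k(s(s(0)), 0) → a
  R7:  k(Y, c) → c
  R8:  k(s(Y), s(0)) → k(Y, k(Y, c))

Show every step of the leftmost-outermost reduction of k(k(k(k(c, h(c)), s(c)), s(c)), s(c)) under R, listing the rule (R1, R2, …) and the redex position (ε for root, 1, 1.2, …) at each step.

1. k(k(k(k(c, h(c)), s(c)), s(c)), s(c))  →  k(k(k(c, h(c)), s(c)), s(c))   [R5 at ε]
2. k(k(k(c, h(c)), s(c)), s(c))  →  k(k(c, h(c)), s(c))   [R5 at ε]
3. k(k(c, h(c)), s(c))  →  k(c, h(c))   [R5 at ε]
4. k(c, h(c))  →  k(c, s(c))   [R3 at 2]
5. k(c, s(c))  →  c   [R5 at ε]

c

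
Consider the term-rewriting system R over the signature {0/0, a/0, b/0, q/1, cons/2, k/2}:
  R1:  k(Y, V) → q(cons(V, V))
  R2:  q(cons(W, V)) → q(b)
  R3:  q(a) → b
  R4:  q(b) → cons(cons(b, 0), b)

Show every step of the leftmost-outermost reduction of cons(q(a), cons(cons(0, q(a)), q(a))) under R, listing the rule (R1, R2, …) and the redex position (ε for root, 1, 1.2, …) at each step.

1. cons(q(a), cons(cons(0, q(a)), q(a)))  →  cons(b, cons(cons(0, q(a)), q(a)))   [R3 at 1]
2. cons(b, cons(cons(0, q(a)), q(a)))  →  cons(b, cons(cons(0, b), q(a)))   [R3 at 2.1.2]
3. cons(b, cons(cons(0, b), q(a)))  →  cons(b, cons(cons(0, b), b))   [R3 at 2.2]

cons(b, cons(cons(0, b), b))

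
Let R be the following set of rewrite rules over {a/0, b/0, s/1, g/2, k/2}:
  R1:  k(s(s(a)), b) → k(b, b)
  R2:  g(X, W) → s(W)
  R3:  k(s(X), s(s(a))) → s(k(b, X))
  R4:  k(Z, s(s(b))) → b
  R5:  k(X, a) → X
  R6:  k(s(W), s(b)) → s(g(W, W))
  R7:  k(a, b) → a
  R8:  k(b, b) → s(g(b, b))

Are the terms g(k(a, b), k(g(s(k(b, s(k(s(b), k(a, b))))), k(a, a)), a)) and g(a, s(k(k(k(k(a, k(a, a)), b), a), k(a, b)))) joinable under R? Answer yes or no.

yes — NF(t₁) = s(s(a)), NF(t₂) = s(s(a))

Reduce t₁ = g(k(a, b), k(g(s(k(b, s(k(s(b), k(a, b))))), k(a, a)), a)):
1. g(k(a, b), k(g(s(k(b, s(k(s(b), k(a, b))))), k(a, a)), a))  →  s(k(g(s(k(b, s(k(s(b), k(a, b))))), k(a, a)), a))   [R2 at ε]
2. s(k(g(s(k(b, s(k(s(b), k(a, b))))), k(a, a)), a))  →  s(g(s(k(b, s(k(s(b), k(a, b))))), k(a, a)))   [R5 at 1]
3. s(g(s(k(b, s(k(s(b), k(a, b))))), k(a, a)))  →  s(s(k(a, a)))   [R2 at 1]
4. s(s(k(a, a)))  →  s(s(a))   [R5 at 1.1]

Reduce t₂ = g(a, s(k(k(k(k(a, k(a, a)), b), a), k(a, b)))):
1. g(a, s(k(k(k(k(a, k(a, a)), b), a), k(a, b))))  →  s(s(k(k(k(k(a, k(a, a)), b), a), k(a, b))))   [R2 at ε]
2. s(s(k(k(k(k(a, k(a, a)), b), a), k(a, b))))  →  s(s(k(k(k(a, k(a, a)), b), k(a, b))))   [R5 at 1.1.1]
3. s(s(k(k(k(a, k(a, a)), b), k(a, b))))  →  s(s(k(k(k(a, a), b), k(a, b))))   [R5 at 1.1.1.1.2]
4. s(s(k(k(k(a, a), b), k(a, b))))  →  s(s(k(k(a, b), k(a, b))))   [R5 at 1.1.1.1]
5. s(s(k(k(a, b), k(a, b))))  →  s(s(k(a, k(a, b))))   [R7 at 1.1.1]
6. s(s(k(a, k(a, b))))  →  s(s(k(a, a)))   [R7 at 1.1.2]
7. s(s(k(a, a)))  →  s(s(a))   [R5 at 1.1]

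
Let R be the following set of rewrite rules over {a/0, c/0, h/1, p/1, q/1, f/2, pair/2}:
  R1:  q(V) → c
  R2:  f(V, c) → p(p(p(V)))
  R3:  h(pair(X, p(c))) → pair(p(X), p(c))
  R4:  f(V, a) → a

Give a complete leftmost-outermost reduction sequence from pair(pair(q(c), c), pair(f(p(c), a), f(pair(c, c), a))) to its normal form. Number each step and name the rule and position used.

1. pair(pair(q(c), c), pair(f(p(c), a), f(pair(c, c), a)))  →  pair(pair(c, c), pair(f(p(c), a), f(pair(c, c), a)))   [R1 at 1.1]
2. pair(pair(c, c), pair(f(p(c), a), f(pair(c, c), a)))  →  pair(pair(c, c), pair(a, f(pair(c, c), a)))   [R4 at 2.1]
3. pair(pair(c, c), pair(a, f(pair(c, c), a)))  →  pair(pair(c, c), pair(a, a))   [R4 at 2.2]

pair(pair(c, c), pair(a, a))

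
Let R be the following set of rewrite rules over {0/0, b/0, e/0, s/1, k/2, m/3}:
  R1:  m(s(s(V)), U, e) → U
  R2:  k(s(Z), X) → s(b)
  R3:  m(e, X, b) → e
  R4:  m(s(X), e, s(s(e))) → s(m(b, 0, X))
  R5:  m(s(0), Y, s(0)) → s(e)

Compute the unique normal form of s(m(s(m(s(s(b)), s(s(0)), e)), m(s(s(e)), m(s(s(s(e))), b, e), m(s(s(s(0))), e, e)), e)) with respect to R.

s(b)

1. s(m(s(m(s(s(b)), s(s(0)), e)), m(s(s(e)), m(s(s(s(e))), b, e), m(s(s(s(0))), e, e)), e))  →  s(m(s(s(s(0))), m(s(s(e)), m(s(s(s(e))), b, e), m(s(s(s(0))), e, e)), e))   [R1 at 1.1.1]
2. s(m(s(s(s(0))), m(s(s(e)), m(s(s(s(e))), b, e), m(s(s(s(0))), e, e)), e))  →  s(m(s(s(e)), m(s(s(s(e))), b, e), m(s(s(s(0))), e, e)))   [R1 at 1]
3. s(m(s(s(e)), m(s(s(s(e))), b, e), m(s(s(s(0))), e, e)))  →  s(m(s(s(e)), b, m(s(s(s(0))), e, e)))   [R1 at 1.2]
4. s(m(s(s(e)), b, m(s(s(s(0))), e, e)))  →  s(m(s(s(e)), b, e))   [R1 at 1.3]
5. s(m(s(s(e)), b, e))  →  s(b)   [R1 at 1]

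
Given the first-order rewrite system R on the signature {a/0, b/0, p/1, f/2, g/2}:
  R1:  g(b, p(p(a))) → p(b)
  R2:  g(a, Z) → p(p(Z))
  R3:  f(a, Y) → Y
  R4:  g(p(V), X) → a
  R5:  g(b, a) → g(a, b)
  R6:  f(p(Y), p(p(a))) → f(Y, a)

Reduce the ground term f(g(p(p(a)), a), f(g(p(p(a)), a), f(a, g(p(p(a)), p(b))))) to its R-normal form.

1. f(g(p(p(a)), a), f(g(p(p(a)), a), f(a, g(p(p(a)), p(b)))))  →  f(a, f(g(p(p(a)), a), f(a, g(p(p(a)), p(b)))))   [R4 at 1]
2. f(a, f(g(p(p(a)), a), f(a, g(p(p(a)), p(b)))))  →  f(g(p(p(a)), a), f(a, g(p(p(a)), p(b))))   [R3 at ε]
3. f(g(p(p(a)), a), f(a, g(p(p(a)), p(b))))  →  f(a, f(a, g(p(p(a)), p(b))))   [R4 at 1]
4. f(a, f(a, g(p(p(a)), p(b))))  →  f(a, g(p(p(a)), p(b)))   [R3 at ε]
5. f(a, g(p(p(a)), p(b)))  →  g(p(p(a)), p(b))   [R3 at ε]
6. g(p(p(a)), p(b))  →  a   [R4 at ε]

a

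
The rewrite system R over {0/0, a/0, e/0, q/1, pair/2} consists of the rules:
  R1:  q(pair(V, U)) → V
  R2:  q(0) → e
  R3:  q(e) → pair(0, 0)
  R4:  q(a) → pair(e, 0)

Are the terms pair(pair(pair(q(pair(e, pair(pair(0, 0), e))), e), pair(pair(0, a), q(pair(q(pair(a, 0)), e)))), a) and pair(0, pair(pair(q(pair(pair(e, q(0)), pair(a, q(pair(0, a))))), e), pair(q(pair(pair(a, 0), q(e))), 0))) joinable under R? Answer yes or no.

Reduce t₁ = pair(pair(pair(q(pair(e, pair(pair(0, 0), e))), e), pair(pair(0, a), q(pair(q(pair(a, 0)), e)))), a):
1. pair(pair(pair(q(pair(e, pair(pair(0, 0), e))), e), pair(pair(0, a), q(pair(q(pair(a, 0)), e)))), a)  →  pair(pair(pair(e, e), pair(pair(0, a), q(pair(q(pair(a, 0)), e)))), a)   [R1 at 1.1.1]
2. pair(pair(pair(e, e), pair(pair(0, a), q(pair(q(pair(a, 0)), e)))), a)  →  pair(pair(pair(e, e), pair(pair(0, a), q(pair(a, 0)))), a)   [R1 at 1.2.2]
3. pair(pair(pair(e, e), pair(pair(0, a), q(pair(a, 0)))), a)  →  pair(pair(pair(e, e), pair(pair(0, a), a)), a)   [R1 at 1.2.2]

Reduce t₂ = pair(0, pair(pair(q(pair(pair(e, q(0)), pair(a, q(pair(0, a))))), e), pair(q(pair(pair(a, 0), q(e))), 0))):
1. pair(0, pair(pair(q(pair(pair(e, q(0)), pair(a, q(pair(0, a))))), e), pair(q(pair(pair(a, 0), q(e))), 0)))  →  pair(0, pair(pair(pair(e, q(0)), e), pair(q(pair(pair(a, 0), q(e))), 0)))   [R1 at 2.1.1]
2. pair(0, pair(pair(pair(e, q(0)), e), pair(q(pair(pair(a, 0), q(e))), 0)))  →  pair(0, pair(pair(pair(e, e), e), pair(q(pair(pair(a, 0), q(e))), 0)))   [R2 at 2.1.1.2]
3. pair(0, pair(pair(pair(e, e), e), pair(q(pair(pair(a, 0), q(e))), 0)))  →  pair(0, pair(pair(pair(e, e), e), pair(pair(a, 0), 0)))   [R1 at 2.2.1]

no — NF(t₁) = pair(pair(pair(e, e), pair(pair(0, a), a)), a), NF(t₂) = pair(0, pair(pair(pair(e, e), e), pair(pair(a, 0), 0)))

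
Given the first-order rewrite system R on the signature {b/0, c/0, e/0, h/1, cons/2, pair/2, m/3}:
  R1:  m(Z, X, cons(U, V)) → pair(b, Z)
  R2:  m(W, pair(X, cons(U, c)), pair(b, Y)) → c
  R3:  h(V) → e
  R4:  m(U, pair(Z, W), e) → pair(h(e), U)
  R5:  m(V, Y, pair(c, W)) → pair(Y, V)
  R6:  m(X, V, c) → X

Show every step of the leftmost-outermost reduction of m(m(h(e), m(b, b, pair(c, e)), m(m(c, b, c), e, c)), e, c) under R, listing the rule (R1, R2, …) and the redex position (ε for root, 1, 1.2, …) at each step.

1. m(m(h(e), m(b, b, pair(c, e)), m(m(c, b, c), e, c)), e, c)  →  m(h(e), m(b, b, pair(c, e)), m(m(c, b, c), e, c))   [R6 at ε]
2. m(h(e), m(b, b, pair(c, e)), m(m(c, b, c), e, c))  →  m(e, m(b, b, pair(c, e)), m(m(c, b, c), e, c))   [R3 at 1]
3. m(e, m(b, b, pair(c, e)), m(m(c, b, c), e, c))  →  m(e, pair(b, b), m(m(c, b, c), e, c))   [R5 at 2]
4. m(e, pair(b, b), m(m(c, b, c), e, c))  →  m(e, pair(b, b), m(c, b, c))   [R6 at 3]
5. m(e, pair(b, b), m(c, b, c))  →  m(e, pair(b, b), c)   [R6 at 3]
6. m(e, pair(b, b), c)  →  e   [R6 at ε]

e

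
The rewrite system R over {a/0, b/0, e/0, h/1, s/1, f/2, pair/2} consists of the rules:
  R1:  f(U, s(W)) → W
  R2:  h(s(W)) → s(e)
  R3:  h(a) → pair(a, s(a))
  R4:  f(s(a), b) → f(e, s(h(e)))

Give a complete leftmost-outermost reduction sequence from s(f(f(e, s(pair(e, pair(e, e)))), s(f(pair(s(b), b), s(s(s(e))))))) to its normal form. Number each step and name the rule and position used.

1. s(f(f(e, s(pair(e, pair(e, e)))), s(f(pair(s(b), b), s(s(s(e)))))))  →  s(f(pair(s(b), b), s(s(s(e)))))   [R1 at 1]
2. s(f(pair(s(b), b), s(s(s(e)))))  →  s(s(s(e)))   [R1 at 1]

s(s(s(e)))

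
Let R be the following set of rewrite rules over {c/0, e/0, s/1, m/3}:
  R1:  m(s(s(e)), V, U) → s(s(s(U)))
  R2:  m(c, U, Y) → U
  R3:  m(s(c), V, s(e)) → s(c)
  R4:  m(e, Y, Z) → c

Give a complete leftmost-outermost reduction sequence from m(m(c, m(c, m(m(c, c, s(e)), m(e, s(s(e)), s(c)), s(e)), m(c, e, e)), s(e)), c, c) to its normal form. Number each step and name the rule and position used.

c

1. m(m(c, m(c, m(m(c, c, s(e)), m(e, s(s(e)), s(c)), s(e)), m(c, e, e)), s(e)), c, c)  →  m(m(c, m(m(c, c, s(e)), m(e, s(s(e)), s(c)), s(e)), m(c, e, e)), c, c)   [R2 at 1]
2. m(m(c, m(m(c, c, s(e)), m(e, s(s(e)), s(c)), s(e)), m(c, e, e)), c, c)  →  m(m(m(c, c, s(e)), m(e, s(s(e)), s(c)), s(e)), c, c)   [R2 at 1]
3. m(m(m(c, c, s(e)), m(e, s(s(e)), s(c)), s(e)), c, c)  →  m(m(c, m(e, s(s(e)), s(c)), s(e)), c, c)   [R2 at 1.1]
4. m(m(c, m(e, s(s(e)), s(c)), s(e)), c, c)  →  m(m(e, s(s(e)), s(c)), c, c)   [R2 at 1]
5. m(m(e, s(s(e)), s(c)), c, c)  →  m(c, c, c)   [R4 at 1]
6. m(c, c, c)  →  c   [R2 at ε]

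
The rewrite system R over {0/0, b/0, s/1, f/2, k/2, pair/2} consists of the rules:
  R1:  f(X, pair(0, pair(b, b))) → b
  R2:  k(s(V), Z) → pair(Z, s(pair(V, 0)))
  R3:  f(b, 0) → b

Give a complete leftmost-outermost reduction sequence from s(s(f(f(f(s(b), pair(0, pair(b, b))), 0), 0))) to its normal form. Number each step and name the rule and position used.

1. s(s(f(f(f(s(b), pair(0, pair(b, b))), 0), 0)))  →  s(s(f(f(b, 0), 0)))   [R1 at 1.1.1.1]
2. s(s(f(f(b, 0), 0)))  →  s(s(f(b, 0)))   [R3 at 1.1.1]
3. s(s(f(b, 0)))  →  s(s(b))   [R3 at 1.1]

s(s(b))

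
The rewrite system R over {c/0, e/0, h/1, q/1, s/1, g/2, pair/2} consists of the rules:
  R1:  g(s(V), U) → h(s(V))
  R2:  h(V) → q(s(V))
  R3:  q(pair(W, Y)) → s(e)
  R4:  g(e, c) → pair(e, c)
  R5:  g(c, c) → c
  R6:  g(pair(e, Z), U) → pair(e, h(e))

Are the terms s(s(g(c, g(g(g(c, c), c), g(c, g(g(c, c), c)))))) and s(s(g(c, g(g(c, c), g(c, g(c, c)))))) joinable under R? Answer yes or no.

yes — NF(t₁) = s(s(c)), NF(t₂) = s(s(c))

Reduce t₁ = s(s(g(c, g(g(g(c, c), c), g(c, g(g(c, c), c)))))):
1. s(s(g(c, g(g(g(c, c), c), g(c, g(g(c, c), c))))))  →  s(s(g(c, g(g(c, c), g(c, g(g(c, c), c))))))   [R5 at 1.1.2.1.1]
2. s(s(g(c, g(g(c, c), g(c, g(g(c, c), c))))))  →  s(s(g(c, g(c, g(c, g(g(c, c), c))))))   [R5 at 1.1.2.1]
3. s(s(g(c, g(c, g(c, g(g(c, c), c))))))  →  s(s(g(c, g(c, g(c, g(c, c))))))   [R5 at 1.1.2.2.2.1]
4. s(s(g(c, g(c, g(c, g(c, c))))))  →  s(s(g(c, g(c, g(c, c)))))   [R5 at 1.1.2.2.2]
5. s(s(g(c, g(c, g(c, c)))))  →  s(s(g(c, g(c, c))))   [R5 at 1.1.2.2]
6. s(s(g(c, g(c, c))))  →  s(s(g(c, c)))   [R5 at 1.1.2]
7. s(s(g(c, c)))  →  s(s(c))   [R5 at 1.1]

Reduce t₂ = s(s(g(c, g(g(c, c), g(c, g(c, c)))))):
1. s(s(g(c, g(g(c, c), g(c, g(c, c))))))  →  s(s(g(c, g(c, g(c, g(c, c))))))   [R5 at 1.1.2.1]
2. s(s(g(c, g(c, g(c, g(c, c))))))  →  s(s(g(c, g(c, g(c, c)))))   [R5 at 1.1.2.2.2]
3. s(s(g(c, g(c, g(c, c)))))  →  s(s(g(c, g(c, c))))   [R5 at 1.1.2.2]
4. s(s(g(c, g(c, c))))  →  s(s(g(c, c)))   [R5 at 1.1.2]
5. s(s(g(c, c)))  →  s(s(c))   [R5 at 1.1]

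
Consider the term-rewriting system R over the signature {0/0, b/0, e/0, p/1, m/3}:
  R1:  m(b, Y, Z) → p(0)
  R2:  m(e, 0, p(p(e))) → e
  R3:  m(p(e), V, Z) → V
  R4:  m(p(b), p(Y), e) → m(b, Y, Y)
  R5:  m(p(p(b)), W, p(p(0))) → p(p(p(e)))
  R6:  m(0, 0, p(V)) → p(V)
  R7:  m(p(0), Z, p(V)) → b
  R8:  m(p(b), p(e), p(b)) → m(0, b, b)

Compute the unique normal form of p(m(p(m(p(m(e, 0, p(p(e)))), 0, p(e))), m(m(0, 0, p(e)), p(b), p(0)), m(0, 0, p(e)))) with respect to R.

p(b)

1. p(m(p(m(p(m(e, 0, p(p(e)))), 0, p(e))), m(m(0, 0, p(e)), p(b), p(0)), m(0, 0, p(e))))  →  p(m(p(m(p(e), 0, p(e))), m(m(0, 0, p(e)), p(b), p(0)), m(0, 0, p(e))))   [R2 at 1.1.1.1.1]
2. p(m(p(m(p(e), 0, p(e))), m(m(0, 0, p(e)), p(b), p(0)), m(0, 0, p(e))))  →  p(m(p(0), m(m(0, 0, p(e)), p(b), p(0)), m(0, 0, p(e))))   [R3 at 1.1.1]
3. p(m(p(0), m(m(0, 0, p(e)), p(b), p(0)), m(0, 0, p(e))))  →  p(m(p(0), m(p(e), p(b), p(0)), m(0, 0, p(e))))   [R6 at 1.2.1]
4. p(m(p(0), m(p(e), p(b), p(0)), m(0, 0, p(e))))  →  p(m(p(0), p(b), m(0, 0, p(e))))   [R3 at 1.2]
5. p(m(p(0), p(b), m(0, 0, p(e))))  →  p(m(p(0), p(b), p(e)))   [R6 at 1.3]
6. p(m(p(0), p(b), p(e)))  →  p(b)   [R7 at 1]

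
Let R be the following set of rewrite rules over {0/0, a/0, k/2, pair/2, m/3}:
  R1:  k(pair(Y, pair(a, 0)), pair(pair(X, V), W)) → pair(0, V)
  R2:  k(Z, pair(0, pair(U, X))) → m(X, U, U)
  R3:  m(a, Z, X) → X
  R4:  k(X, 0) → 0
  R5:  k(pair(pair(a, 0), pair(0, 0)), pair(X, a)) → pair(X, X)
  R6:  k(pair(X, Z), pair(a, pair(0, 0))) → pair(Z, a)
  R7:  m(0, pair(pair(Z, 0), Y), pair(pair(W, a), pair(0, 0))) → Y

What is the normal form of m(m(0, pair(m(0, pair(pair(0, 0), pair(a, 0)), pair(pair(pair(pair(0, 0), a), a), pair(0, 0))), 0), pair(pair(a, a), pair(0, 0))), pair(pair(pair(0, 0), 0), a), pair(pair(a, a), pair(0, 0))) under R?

a

1. m(m(0, pair(m(0, pair(pair(0, 0), pair(a, 0)), pair(pair(pair(pair(0, 0), a), a), pair(0, 0))), 0), pair(pair(a, a), pair(0, 0))), pair(pair(pair(0, 0), 0), a), pair(pair(a, a), pair(0, 0)))  →  m(m(0, pair(pair(a, 0), 0), pair(pair(a, a), pair(0, 0))), pair(pair(pair(0, 0), 0), a), pair(pair(a, a), pair(0, 0)))   [R7 at 1.2.1]
2. m(m(0, pair(pair(a, 0), 0), pair(pair(a, a), pair(0, 0))), pair(pair(pair(0, 0), 0), a), pair(pair(a, a), pair(0, 0)))  →  m(0, pair(pair(pair(0, 0), 0), a), pair(pair(a, a), pair(0, 0)))   [R7 at 1]
3. m(0, pair(pair(pair(0, 0), 0), a), pair(pair(a, a), pair(0, 0)))  →  a   [R7 at ε]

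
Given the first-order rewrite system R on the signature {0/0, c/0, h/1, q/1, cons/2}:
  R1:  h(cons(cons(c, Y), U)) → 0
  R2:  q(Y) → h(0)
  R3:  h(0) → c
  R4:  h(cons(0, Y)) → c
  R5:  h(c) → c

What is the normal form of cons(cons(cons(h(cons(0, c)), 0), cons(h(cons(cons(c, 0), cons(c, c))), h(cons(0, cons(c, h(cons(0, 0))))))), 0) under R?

1. cons(cons(cons(h(cons(0, c)), 0), cons(h(cons(cons(c, 0), cons(c, c))), h(cons(0, cons(c, h(cons(0, 0))))))), 0)  →  cons(cons(cons(c, 0), cons(h(cons(cons(c, 0), cons(c, c))), h(cons(0, cons(c, h(cons(0, 0))))))), 0)   [R4 at 1.1.1]
2. cons(cons(cons(c, 0), cons(h(cons(cons(c, 0), cons(c, c))), h(cons(0, cons(c, h(cons(0, 0))))))), 0)  →  cons(cons(cons(c, 0), cons(0, h(cons(0, cons(c, h(cons(0, 0))))))), 0)   [R1 at 1.2.1]
3. cons(cons(cons(c, 0), cons(0, h(cons(0, cons(c, h(cons(0, 0))))))), 0)  →  cons(cons(cons(c, 0), cons(0, c)), 0)   [R4 at 1.2.2]

cons(cons(cons(c, 0), cons(0, c)), 0)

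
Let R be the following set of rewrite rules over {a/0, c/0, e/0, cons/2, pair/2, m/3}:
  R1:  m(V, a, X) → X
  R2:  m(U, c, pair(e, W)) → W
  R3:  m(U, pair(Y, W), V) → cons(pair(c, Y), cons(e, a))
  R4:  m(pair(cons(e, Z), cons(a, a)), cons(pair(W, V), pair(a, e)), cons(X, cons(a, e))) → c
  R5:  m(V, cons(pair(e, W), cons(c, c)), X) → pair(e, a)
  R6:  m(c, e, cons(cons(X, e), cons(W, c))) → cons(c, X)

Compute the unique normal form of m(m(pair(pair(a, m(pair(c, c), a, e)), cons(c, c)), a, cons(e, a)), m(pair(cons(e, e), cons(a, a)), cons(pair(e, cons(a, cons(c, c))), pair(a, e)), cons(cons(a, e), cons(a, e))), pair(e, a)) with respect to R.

1. m(m(pair(pair(a, m(pair(c, c), a, e)), cons(c, c)), a, cons(e, a)), m(pair(cons(e, e), cons(a, a)), cons(pair(e, cons(a, cons(c, c))), pair(a, e)), cons(cons(a, e), cons(a, e))), pair(e, a))  →  m(cons(e, a), m(pair(cons(e, e), cons(a, a)), cons(pair(e, cons(a, cons(c, c))), pair(a, e)), cons(cons(a, e), cons(a, e))), pair(e, a))   [R1 at 1]
2. m(cons(e, a), m(pair(cons(e, e), cons(a, a)), cons(pair(e, cons(a, cons(c, c))), pair(a, e)), cons(cons(a, e), cons(a, e))), pair(e, a))  →  m(cons(e, a), c, pair(e, a))   [R4 at 2]
3. m(cons(e, a), c, pair(e, a))  →  a   [R2 at ε]

a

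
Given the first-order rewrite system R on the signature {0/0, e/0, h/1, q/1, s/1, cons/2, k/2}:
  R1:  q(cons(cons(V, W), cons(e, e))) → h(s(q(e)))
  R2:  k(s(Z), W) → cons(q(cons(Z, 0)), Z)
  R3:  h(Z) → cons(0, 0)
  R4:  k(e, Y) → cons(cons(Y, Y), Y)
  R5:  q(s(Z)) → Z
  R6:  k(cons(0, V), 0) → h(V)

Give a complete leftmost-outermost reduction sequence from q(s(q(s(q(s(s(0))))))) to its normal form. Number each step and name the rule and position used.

1. q(s(q(s(q(s(s(0)))))))  →  q(s(q(s(s(0)))))   [R5 at ε]
2. q(s(q(s(s(0)))))  →  q(s(s(0)))   [R5 at ε]
3. q(s(s(0)))  →  s(0)   [R5 at ε]

s(0)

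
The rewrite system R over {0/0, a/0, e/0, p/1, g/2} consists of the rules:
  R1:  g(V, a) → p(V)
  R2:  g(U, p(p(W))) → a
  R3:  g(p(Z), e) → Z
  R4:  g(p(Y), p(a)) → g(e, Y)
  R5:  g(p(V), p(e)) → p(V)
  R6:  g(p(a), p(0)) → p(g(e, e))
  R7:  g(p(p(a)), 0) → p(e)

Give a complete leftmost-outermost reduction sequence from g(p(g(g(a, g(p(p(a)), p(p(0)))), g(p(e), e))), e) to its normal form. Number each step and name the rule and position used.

1. g(p(g(g(a, g(p(p(a)), p(p(0)))), g(p(e), e))), e)  →  g(g(a, g(p(p(a)), p(p(0)))), g(p(e), e))   [R3 at ε]
2. g(g(a, g(p(p(a)), p(p(0)))), g(p(e), e))  →  g(g(a, a), g(p(e), e))   [R2 at 1.2]
3. g(g(a, a), g(p(e), e))  →  g(p(a), g(p(e), e))   [R1 at 1]
4. g(p(a), g(p(e), e))  →  g(p(a), e)   [R3 at 2]
5. g(p(a), e)  →  a   [R3 at ε]

a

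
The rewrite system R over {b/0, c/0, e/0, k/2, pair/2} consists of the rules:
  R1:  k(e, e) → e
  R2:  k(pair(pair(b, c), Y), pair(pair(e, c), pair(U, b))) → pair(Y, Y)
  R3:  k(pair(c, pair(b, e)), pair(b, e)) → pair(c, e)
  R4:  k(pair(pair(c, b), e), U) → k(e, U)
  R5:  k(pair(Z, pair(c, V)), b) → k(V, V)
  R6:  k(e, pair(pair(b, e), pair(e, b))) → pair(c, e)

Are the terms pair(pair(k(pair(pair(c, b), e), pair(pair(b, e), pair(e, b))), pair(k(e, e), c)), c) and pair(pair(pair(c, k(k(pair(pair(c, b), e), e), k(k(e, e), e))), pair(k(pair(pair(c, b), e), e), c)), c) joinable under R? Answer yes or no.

Reduce t₁ = pair(pair(k(pair(pair(c, b), e), pair(pair(b, e), pair(e, b))), pair(k(e, e), c)), c):
1. pair(pair(k(pair(pair(c, b), e), pair(pair(b, e), pair(e, b))), pair(k(e, e), c)), c)  →  pair(pair(k(e, pair(pair(b, e), pair(e, b))), pair(k(e, e), c)), c)   [R4 at 1.1]
2. pair(pair(k(e, pair(pair(b, e), pair(e, b))), pair(k(e, e), c)), c)  →  pair(pair(pair(c, e), pair(k(e, e), c)), c)   [R6 at 1.1]
3. pair(pair(pair(c, e), pair(k(e, e), c)), c)  →  pair(pair(pair(c, e), pair(e, c)), c)   [R1 at 1.2.1]

Reduce t₂ = pair(pair(pair(c, k(k(pair(pair(c, b), e), e), k(k(e, e), e))), pair(k(pair(pair(c, b), e), e), c)), c):
1. pair(pair(pair(c, k(k(pair(pair(c, b), e), e), k(k(e, e), e))), pair(k(pair(pair(c, b), e), e), c)), c)  →  pair(pair(pair(c, k(k(e, e), k(k(e, e), e))), pair(k(pair(pair(c, b), e), e), c)), c)   [R4 at 1.1.2.1]
2. pair(pair(pair(c, k(k(e, e), k(k(e, e), e))), pair(k(pair(pair(c, b), e), e), c)), c)  →  pair(pair(pair(c, k(e, k(k(e, e), e))), pair(k(pair(pair(c, b), e), e), c)), c)   [R1 at 1.1.2.1]
3. pair(pair(pair(c, k(e, k(k(e, e), e))), pair(k(pair(pair(c, b), e), e), c)), c)  →  pair(pair(pair(c, k(e, k(e, e))), pair(k(pair(pair(c, b), e), e), c)), c)   [R1 at 1.1.2.2.1]
4. pair(pair(pair(c, k(e, k(e, e))), pair(k(pair(pair(c, b), e), e), c)), c)  →  pair(pair(pair(c, k(e, e)), pair(k(pair(pair(c, b), e), e), c)), c)   [R1 at 1.1.2.2]
5. pair(pair(pair(c, k(e, e)), pair(k(pair(pair(c, b), e), e), c)), c)  →  pair(pair(pair(c, e), pair(k(pair(pair(c, b), e), e), c)), c)   [R1 at 1.1.2]
6. pair(pair(pair(c, e), pair(k(pair(pair(c, b), e), e), c)), c)  →  pair(pair(pair(c, e), pair(k(e, e), c)), c)   [R4 at 1.2.1]
7. pair(pair(pair(c, e), pair(k(e, e), c)), c)  →  pair(pair(pair(c, e), pair(e, c)), c)   [R1 at 1.2.1]

yes — NF(t₁) = pair(pair(pair(c, e), pair(e, c)), c), NF(t₂) = pair(pair(pair(c, e), pair(e, c)), c)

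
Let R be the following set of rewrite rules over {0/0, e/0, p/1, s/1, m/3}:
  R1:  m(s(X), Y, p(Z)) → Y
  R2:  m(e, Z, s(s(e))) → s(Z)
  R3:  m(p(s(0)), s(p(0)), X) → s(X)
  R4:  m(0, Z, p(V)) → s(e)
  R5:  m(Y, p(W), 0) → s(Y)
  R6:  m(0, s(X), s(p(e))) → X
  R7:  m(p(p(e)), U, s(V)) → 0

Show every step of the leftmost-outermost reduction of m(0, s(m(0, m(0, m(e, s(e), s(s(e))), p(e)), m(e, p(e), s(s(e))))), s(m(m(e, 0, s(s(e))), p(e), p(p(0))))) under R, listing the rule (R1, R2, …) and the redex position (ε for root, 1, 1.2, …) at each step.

e

1. m(0, s(m(0, m(0, m(e, s(e), s(s(e))), p(e)), m(e, p(e), s(s(e))))), s(m(m(e, 0, s(s(e))), p(e), p(p(0)))))  →  m(0, s(m(0, s(e), m(e, p(e), s(s(e))))), s(m(m(e, 0, s(s(e))), p(e), p(p(0)))))   [R4 at 2.1.2]
2. m(0, s(m(0, s(e), m(e, p(e), s(s(e))))), s(m(m(e, 0, s(s(e))), p(e), p(p(0)))))  →  m(0, s(m(0, s(e), s(p(e)))), s(m(m(e, 0, s(s(e))), p(e), p(p(0)))))   [R2 at 2.1.3]
3. m(0, s(m(0, s(e), s(p(e)))), s(m(m(e, 0, s(s(e))), p(e), p(p(0)))))  →  m(0, s(e), s(m(m(e, 0, s(s(e))), p(e), p(p(0)))))   [R6 at 2.1]
4. m(0, s(e), s(m(m(e, 0, s(s(e))), p(e), p(p(0)))))  →  m(0, s(e), s(m(s(0), p(e), p(p(0)))))   [R2 at 3.1.1]
5. m(0, s(e), s(m(s(0), p(e), p(p(0)))))  →  m(0, s(e), s(p(e)))   [R1 at 3.1]
6. m(0, s(e), s(p(e)))  →  e   [R6 at ε]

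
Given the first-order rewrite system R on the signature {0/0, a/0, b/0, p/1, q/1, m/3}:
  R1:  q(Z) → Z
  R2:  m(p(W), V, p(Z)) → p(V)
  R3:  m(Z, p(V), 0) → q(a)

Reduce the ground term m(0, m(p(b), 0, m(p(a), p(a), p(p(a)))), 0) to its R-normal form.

a

1. m(0, m(p(b), 0, m(p(a), p(a), p(p(a)))), 0)  →  m(0, m(p(b), 0, p(p(a))), 0)   [R2 at 2.3]
2. m(0, m(p(b), 0, p(p(a))), 0)  →  m(0, p(0), 0)   [R2 at 2]
3. m(0, p(0), 0)  →  q(a)   [R3 at ε]
4. q(a)  →  a   [R1 at ε]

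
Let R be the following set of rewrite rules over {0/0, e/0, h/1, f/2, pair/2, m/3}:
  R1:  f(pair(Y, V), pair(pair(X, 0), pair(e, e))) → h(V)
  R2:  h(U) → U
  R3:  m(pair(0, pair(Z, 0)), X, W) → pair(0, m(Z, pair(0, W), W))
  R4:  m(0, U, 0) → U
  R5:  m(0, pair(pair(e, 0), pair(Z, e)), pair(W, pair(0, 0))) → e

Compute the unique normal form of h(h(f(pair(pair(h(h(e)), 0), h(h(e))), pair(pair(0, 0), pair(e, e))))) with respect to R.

1. h(h(f(pair(pair(h(h(e)), 0), h(h(e))), pair(pair(0, 0), pair(e, e)))))  →  h(f(pair(pair(h(h(e)), 0), h(h(e))), pair(pair(0, 0), pair(e, e))))   [R2 at ε]
2. h(f(pair(pair(h(h(e)), 0), h(h(e))), pair(pair(0, 0), pair(e, e))))  →  f(pair(pair(h(h(e)), 0), h(h(e))), pair(pair(0, 0), pair(e, e)))   [R2 at ε]
3. f(pair(pair(h(h(e)), 0), h(h(e))), pair(pair(0, 0), pair(e, e)))  →  h(h(h(e)))   [R1 at ε]
4. h(h(h(e)))  →  h(h(e))   [R2 at ε]
5. h(h(e))  →  h(e)   [R2 at ε]
6. h(e)  →  e   [R2 at ε]

e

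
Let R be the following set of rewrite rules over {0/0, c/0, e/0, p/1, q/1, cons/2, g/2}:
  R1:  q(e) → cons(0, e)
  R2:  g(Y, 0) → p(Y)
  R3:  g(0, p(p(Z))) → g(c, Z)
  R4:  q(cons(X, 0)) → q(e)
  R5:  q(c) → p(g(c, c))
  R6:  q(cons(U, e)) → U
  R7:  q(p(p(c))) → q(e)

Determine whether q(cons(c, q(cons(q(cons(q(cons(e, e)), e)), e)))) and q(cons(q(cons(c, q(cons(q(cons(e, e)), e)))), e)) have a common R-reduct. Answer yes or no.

Reduce t₁ = q(cons(c, q(cons(q(cons(q(cons(e, e)), e)), e)))):
1. q(cons(c, q(cons(q(cons(q(cons(e, e)), e)), e))))  →  q(cons(c, q(cons(q(cons(e, e)), e))))   [R6 at 1.2]
2. q(cons(c, q(cons(q(cons(e, e)), e))))  →  q(cons(c, q(cons(e, e))))   [R6 at 1.2]
3. q(cons(c, q(cons(e, e))))  →  q(cons(c, e))   [R6 at 1.2]
4. q(cons(c, e))  →  c   [R6 at ε]

Reduce t₂ = q(cons(q(cons(c, q(cons(q(cons(e, e)), e)))), e)):
1. q(cons(q(cons(c, q(cons(q(cons(e, e)), e)))), e))  →  q(cons(c, q(cons(q(cons(e, e)), e))))   [R6 at ε]
2. q(cons(c, q(cons(q(cons(e, e)), e))))  →  q(cons(c, q(cons(e, e))))   [R6 at 1.2]
3. q(cons(c, q(cons(e, e))))  →  q(cons(c, e))   [R6 at 1.2]
4. q(cons(c, e))  →  c   [R6 at ε]

yes — NF(t₁) = c, NF(t₂) = c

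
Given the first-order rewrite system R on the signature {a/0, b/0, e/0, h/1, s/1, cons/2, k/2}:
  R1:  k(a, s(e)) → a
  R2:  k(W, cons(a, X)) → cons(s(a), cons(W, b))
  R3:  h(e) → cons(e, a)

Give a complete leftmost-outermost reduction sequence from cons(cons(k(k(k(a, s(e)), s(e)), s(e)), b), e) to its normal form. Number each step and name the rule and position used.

1. cons(cons(k(k(k(a, s(e)), s(e)), s(e)), b), e)  →  cons(cons(k(k(a, s(e)), s(e)), b), e)   [R1 at 1.1.1.1]
2. cons(cons(k(k(a, s(e)), s(e)), b), e)  →  cons(cons(k(a, s(e)), b), e)   [R1 at 1.1.1]
3. cons(cons(k(a, s(e)), b), e)  →  cons(cons(a, b), e)   [R1 at 1.1]

cons(cons(a, b), e)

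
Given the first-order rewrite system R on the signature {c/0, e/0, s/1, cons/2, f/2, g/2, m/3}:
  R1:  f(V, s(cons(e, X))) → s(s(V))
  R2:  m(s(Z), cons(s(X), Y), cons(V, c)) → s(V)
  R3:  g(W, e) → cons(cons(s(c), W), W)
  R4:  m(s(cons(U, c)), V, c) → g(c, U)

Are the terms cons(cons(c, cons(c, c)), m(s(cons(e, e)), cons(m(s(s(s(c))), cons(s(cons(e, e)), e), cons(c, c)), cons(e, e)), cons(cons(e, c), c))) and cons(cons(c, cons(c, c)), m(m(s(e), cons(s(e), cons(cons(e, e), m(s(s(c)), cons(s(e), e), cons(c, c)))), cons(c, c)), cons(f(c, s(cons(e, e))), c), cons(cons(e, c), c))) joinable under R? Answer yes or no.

yes — NF(t₁) = cons(cons(c, cons(c, c)), s(cons(e, c))), NF(t₂) = cons(cons(c, cons(c, c)), s(cons(e, c)))

Reduce t₁ = cons(cons(c, cons(c, c)), m(s(cons(e, e)), cons(m(s(s(s(c))), cons(s(cons(e, e)), e), cons(c, c)), cons(e, e)), cons(cons(e, c), c))):
1. cons(cons(c, cons(c, c)), m(s(cons(e, e)), cons(m(s(s(s(c))), cons(s(cons(e, e)), e), cons(c, c)), cons(e, e)), cons(cons(e, c), c)))  →  cons(cons(c, cons(c, c)), m(s(cons(e, e)), cons(s(c), cons(e, e)), cons(cons(e, c), c)))   [R2 at 2.2.1]
2. cons(cons(c, cons(c, c)), m(s(cons(e, e)), cons(s(c), cons(e, e)), cons(cons(e, c), c)))  →  cons(cons(c, cons(c, c)), s(cons(e, c)))   [R2 at 2]

Reduce t₂ = cons(cons(c, cons(c, c)), m(m(s(e), cons(s(e), cons(cons(e, e), m(s(s(c)), cons(s(e), e), cons(c, c)))), cons(c, c)), cons(f(c, s(cons(e, e))), c), cons(cons(e, c), c))):
1. cons(cons(c, cons(c, c)), m(m(s(e), cons(s(e), cons(cons(e, e), m(s(s(c)), cons(s(e), e), cons(c, c)))), cons(c, c)), cons(f(c, s(cons(e, e))), c), cons(cons(e, c), c)))  →  cons(cons(c, cons(c, c)), m(s(c), cons(f(c, s(cons(e, e))), c), cons(cons(e, c), c)))   [R2 at 2.1]
2. cons(cons(c, cons(c, c)), m(s(c), cons(f(c, s(cons(e, e))), c), cons(cons(e, c), c)))  →  cons(cons(c, cons(c, c)), m(s(c), cons(s(s(c)), c), cons(cons(e, c), c)))   [R1 at 2.2.1]
3. cons(cons(c, cons(c, c)), m(s(c), cons(s(s(c)), c), cons(cons(e, c), c)))  →  cons(cons(c, cons(c, c)), s(cons(e, c)))   [R2 at 2]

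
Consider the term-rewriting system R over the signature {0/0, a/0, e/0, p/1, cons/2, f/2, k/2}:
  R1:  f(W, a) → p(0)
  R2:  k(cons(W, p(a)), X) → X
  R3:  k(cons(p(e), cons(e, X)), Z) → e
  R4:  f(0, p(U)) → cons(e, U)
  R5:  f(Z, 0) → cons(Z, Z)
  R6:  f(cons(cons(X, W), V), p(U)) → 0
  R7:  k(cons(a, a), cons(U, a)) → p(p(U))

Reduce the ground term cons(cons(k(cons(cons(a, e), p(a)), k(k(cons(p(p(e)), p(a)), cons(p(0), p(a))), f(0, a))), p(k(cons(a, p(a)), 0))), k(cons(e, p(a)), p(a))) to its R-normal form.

1. cons(cons(k(cons(cons(a, e), p(a)), k(k(cons(p(p(e)), p(a)), cons(p(0), p(a))), f(0, a))), p(k(cons(a, p(a)), 0))), k(cons(e, p(a)), p(a)))  →  cons(cons(k(k(cons(p(p(e)), p(a)), cons(p(0), p(a))), f(0, a)), p(k(cons(a, p(a)), 0))), k(cons(e, p(a)), p(a)))   [R2 at 1.1]
2. cons(cons(k(k(cons(p(p(e)), p(a)), cons(p(0), p(a))), f(0, a)), p(k(cons(a, p(a)), 0))), k(cons(e, p(a)), p(a)))  →  cons(cons(k(cons(p(0), p(a)), f(0, a)), p(k(cons(a, p(a)), 0))), k(cons(e, p(a)), p(a)))   [R2 at 1.1.1]
3. cons(cons(k(cons(p(0), p(a)), f(0, a)), p(k(cons(a, p(a)), 0))), k(cons(e, p(a)), p(a)))  →  cons(cons(f(0, a), p(k(cons(a, p(a)), 0))), k(cons(e, p(a)), p(a)))   [R2 at 1.1]
4. cons(cons(f(0, a), p(k(cons(a, p(a)), 0))), k(cons(e, p(a)), p(a)))  →  cons(cons(p(0), p(k(cons(a, p(a)), 0))), k(cons(e, p(a)), p(a)))   [R1 at 1.1]
5. cons(cons(p(0), p(k(cons(a, p(a)), 0))), k(cons(e, p(a)), p(a)))  →  cons(cons(p(0), p(0)), k(cons(e, p(a)), p(a)))   [R2 at 1.2.1]
6. cons(cons(p(0), p(0)), k(cons(e, p(a)), p(a)))  →  cons(cons(p(0), p(0)), p(a))   [R2 at 2]

cons(cons(p(0), p(0)), p(a))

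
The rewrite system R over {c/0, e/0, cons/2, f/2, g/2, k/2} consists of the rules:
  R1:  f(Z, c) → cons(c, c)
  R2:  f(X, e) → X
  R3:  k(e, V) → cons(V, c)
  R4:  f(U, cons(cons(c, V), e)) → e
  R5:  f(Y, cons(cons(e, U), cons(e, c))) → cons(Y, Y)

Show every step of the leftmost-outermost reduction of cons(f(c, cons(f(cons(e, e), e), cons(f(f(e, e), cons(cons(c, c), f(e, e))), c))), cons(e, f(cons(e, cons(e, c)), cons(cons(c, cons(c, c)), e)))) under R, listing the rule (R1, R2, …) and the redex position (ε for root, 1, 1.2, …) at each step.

1. cons(f(c, cons(f(cons(e, e), e), cons(f(f(e, e), cons(cons(c, c), f(e, e))), c))), cons(e, f(cons(e, cons(e, c)), cons(cons(c, cons(c, c)), e))))  →  cons(f(c, cons(cons(e, e), cons(f(f(e, e), cons(cons(c, c), f(e, e))), c))), cons(e, f(cons(e, cons(e, c)), cons(cons(c, cons(c, c)), e))))   [R2 at 1.2.1]
2. cons(f(c, cons(cons(e, e), cons(f(f(e, e), cons(cons(c, c), f(e, e))), c))), cons(e, f(cons(e, cons(e, c)), cons(cons(c, cons(c, c)), e))))  →  cons(f(c, cons(cons(e, e), cons(f(e, cons(cons(c, c), f(e, e))), c))), cons(e, f(cons(e, cons(e, c)), cons(cons(c, cons(c, c)), e))))   [R2 at 1.2.2.1.1]
3. cons(f(c, cons(cons(e, e), cons(f(e, cons(cons(c, c), f(e, e))), c))), cons(e, f(cons(e, cons(e, c)), cons(cons(c, cons(c, c)), e))))  →  cons(f(c, cons(cons(e, e), cons(f(e, cons(cons(c, c), e)), c))), cons(e, f(cons(e, cons(e, c)), cons(cons(c, cons(c, c)), e))))   [R2 at 1.2.2.1.2.2]
4. cons(f(c, cons(cons(e, e), cons(f(e, cons(cons(c, c), e)), c))), cons(e, f(cons(e, cons(e, c)), cons(cons(c, cons(c, c)), e))))  →  cons(f(c, cons(cons(e, e), cons(e, c))), cons(e, f(cons(e, cons(e, c)), cons(cons(c, cons(c, c)), e))))   [R4 at 1.2.2.1]
5. cons(f(c, cons(cons(e, e), cons(e, c))), cons(e, f(cons(e, cons(e, c)), cons(cons(c, cons(c, c)), e))))  →  cons(cons(c, c), cons(e, f(cons(e, cons(e, c)), cons(cons(c, cons(c, c)), e))))   [R5 at 1]
6. cons(cons(c, c), cons(e, f(cons(e, cons(e, c)), cons(cons(c, cons(c, c)), e))))  →  cons(cons(c, c), cons(e, e))   [R4 at 2.2]

cons(cons(c, c), cons(e, e))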